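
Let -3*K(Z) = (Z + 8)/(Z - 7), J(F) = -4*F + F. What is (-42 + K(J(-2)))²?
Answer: 12544/9 ≈ 1393.8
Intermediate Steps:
J(F) = -3*F
K(Z) = -(8 + Z)/(3*(-7 + Z)) (K(Z) = -(Z + 8)/(3*(Z - 7)) = -(8 + Z)/(3*(-7 + Z)))
(-42 + K(J(-2)))² = (-42 + (-8 - (-3)*(-2))/(3*(-7 - 3*(-2))))² = (-42 + (-8 - 1*6)/(3*(-7 + 6)))² = (-42 + (⅓)*(-8 - 6)/(-1))² = (-42 + (⅓)*(-1)*(-14))² = (-42 + 14/3)² = (-112/3)² = 12544/9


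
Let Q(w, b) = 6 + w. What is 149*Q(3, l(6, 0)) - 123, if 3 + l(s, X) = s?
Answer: 1218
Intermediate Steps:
l(s, X) = -3 + s
149*Q(3, l(6, 0)) - 123 = 149*(6 + 3) - 123 = 149*9 - 123 = 1341 - 123 = 1218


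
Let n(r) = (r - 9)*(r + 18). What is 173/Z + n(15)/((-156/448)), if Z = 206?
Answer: -1520503/2678 ≈ -567.78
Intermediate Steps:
n(r) = (-9 + r)*(18 + r)
173/Z + n(15)/((-156/448)) = 173/206 + (-162 + 15² + 9*15)/((-156/448)) = 173*(1/206) + (-162 + 225 + 135)/((-156*1/448)) = 173/206 + 198/(-39/112) = 173/206 + 198*(-112/39) = 173/206 - 7392/13 = -1520503/2678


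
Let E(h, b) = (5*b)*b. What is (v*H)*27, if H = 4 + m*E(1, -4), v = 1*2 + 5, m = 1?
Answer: 15876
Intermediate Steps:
E(h, b) = 5*b²
v = 7 (v = 2 + 5 = 7)
H = 84 (H = 4 + 1*(5*(-4)²) = 4 + 1*(5*16) = 4 + 1*80 = 4 + 80 = 84)
(v*H)*27 = (7*84)*27 = 588*27 = 15876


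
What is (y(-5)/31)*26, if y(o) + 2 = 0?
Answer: -52/31 ≈ -1.6774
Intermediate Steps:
y(o) = -2 (y(o) = -2 + 0 = -2)
(y(-5)/31)*26 = (-2/31)*26 = ((1/31)*(-2))*26 = -2/31*26 = -52/31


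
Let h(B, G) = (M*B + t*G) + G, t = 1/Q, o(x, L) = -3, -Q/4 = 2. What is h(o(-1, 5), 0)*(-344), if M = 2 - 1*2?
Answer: 0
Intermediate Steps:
Q = -8 (Q = -4*2 = -8)
t = -1/8 (t = 1/(-8) = -1/8 ≈ -0.12500)
M = 0 (M = 2 - 2 = 0)
h(B, G) = 7*G/8 (h(B, G) = (0*B - G/8) + G = (0 - G/8) + G = -G/8 + G = 7*G/8)
h(o(-1, 5), 0)*(-344) = ((7/8)*0)*(-344) = 0*(-344) = 0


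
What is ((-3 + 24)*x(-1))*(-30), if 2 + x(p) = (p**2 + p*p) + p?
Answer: 630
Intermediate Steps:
x(p) = -2 + p + 2*p**2 (x(p) = -2 + ((p**2 + p*p) + p) = -2 + ((p**2 + p**2) + p) = -2 + (2*p**2 + p) = -2 + (p + 2*p**2) = -2 + p + 2*p**2)
((-3 + 24)*x(-1))*(-30) = ((-3 + 24)*(-2 - 1 + 2*(-1)**2))*(-30) = (21*(-2 - 1 + 2*1))*(-30) = (21*(-2 - 1 + 2))*(-30) = (21*(-1))*(-30) = -21*(-30) = 630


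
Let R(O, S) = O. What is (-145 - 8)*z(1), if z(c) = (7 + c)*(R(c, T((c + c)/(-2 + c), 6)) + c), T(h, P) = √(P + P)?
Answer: -2448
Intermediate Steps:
T(h, P) = √2*√P (T(h, P) = √(2*P) = √2*√P)
z(c) = 2*c*(7 + c) (z(c) = (7 + c)*(c + c) = (7 + c)*(2*c) = 2*c*(7 + c))
(-145 - 8)*z(1) = (-145 - 8)*(2*1*(7 + 1)) = -306*8 = -153*16 = -2448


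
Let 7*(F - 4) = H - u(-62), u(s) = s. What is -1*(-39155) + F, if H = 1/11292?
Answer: 442283443/11292 ≈ 39168.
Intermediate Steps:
H = 1/11292 ≈ 8.8558e-5
F = 145183/11292 (F = 4 + (1/11292 - 1*(-62))/7 = 4 + (1/11292 + 62)/7 = 4 + (⅐)*(700105/11292) = 4 + 100015/11292 = 145183/11292 ≈ 12.857)
-1*(-39155) + F = -1*(-39155) + 145183/11292 = 39155 + 145183/11292 = 442283443/11292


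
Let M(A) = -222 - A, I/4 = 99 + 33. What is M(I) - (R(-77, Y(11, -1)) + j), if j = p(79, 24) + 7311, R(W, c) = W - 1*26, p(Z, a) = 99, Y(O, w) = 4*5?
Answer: -8057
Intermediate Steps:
Y(O, w) = 20
R(W, c) = -26 + W (R(W, c) = W - 26 = -26 + W)
j = 7410 (j = 99 + 7311 = 7410)
I = 528 (I = 4*(99 + 33) = 4*132 = 528)
M(I) - (R(-77, Y(11, -1)) + j) = (-222 - 1*528) - ((-26 - 77) + 7410) = (-222 - 528) - (-103 + 7410) = -750 - 1*7307 = -750 - 7307 = -8057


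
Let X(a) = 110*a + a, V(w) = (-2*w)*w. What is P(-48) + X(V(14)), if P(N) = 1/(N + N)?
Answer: -4177153/96 ≈ -43512.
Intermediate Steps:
V(w) = -2*w**2
P(N) = 1/(2*N)
X(a) = 111*a
P(-48) + X(V(14)) = (1/2)/(-48) + 111*(-2*14**2) = (1/2)*(-1/48) + 111*(-2*196) = -1/96 + 111*(-392) = -1/96 - 43512 = -4177153/96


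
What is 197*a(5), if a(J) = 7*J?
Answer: 6895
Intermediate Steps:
197*a(5) = 197*(7*5) = 197*35 = 6895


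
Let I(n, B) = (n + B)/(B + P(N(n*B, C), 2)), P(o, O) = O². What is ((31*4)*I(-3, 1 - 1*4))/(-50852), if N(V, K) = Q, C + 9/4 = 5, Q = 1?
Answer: 186/12713 ≈ 0.014631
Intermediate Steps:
C = 11/4 (C = -9/4 + 5 = 11/4 ≈ 2.7500)
N(V, K) = 1
I(n, B) = (B + n)/(4 + B) (I(n, B) = (n + B)/(B + 2²) = (B + n)/(B + 4) = (B + n)/(4 + B))
((31*4)*I(-3, 1 - 1*4))/(-50852) = ((31*4)*(((1 - 1*4) - 3)/(4 + (1 - 1*4))))/(-50852) = (124*(((1 - 4) - 3)/(4 + (1 - 4))))*(-1/50852) = (124*((-3 - 3)/(4 - 3)))*(-1/50852) = (124*(-6/1))*(-1/50852) = (124*(1*(-6)))*(-1/50852) = (124*(-6))*(-1/50852) = -744*(-1/50852) = 186/12713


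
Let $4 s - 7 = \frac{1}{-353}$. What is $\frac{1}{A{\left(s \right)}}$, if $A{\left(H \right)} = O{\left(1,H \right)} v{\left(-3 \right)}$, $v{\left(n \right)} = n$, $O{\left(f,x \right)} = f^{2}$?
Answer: $- \frac{1}{3} \approx -0.33333$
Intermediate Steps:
$s = \frac{1235}{706}$ ($s = \frac{7}{4} + \frac{1}{4 \left(-353\right)} = \frac{7}{4} + \frac{1}{4} \left(- \frac{1}{353}\right) = \frac{7}{4} - \frac{1}{1412} = \frac{1235}{706} \approx 1.7493$)
$A{\left(H \right)} = -3$ ($A{\left(H \right)} = 1^{2} \left(-3\right) = 1 \left(-3\right) = -3$)
$\frac{1}{A{\left(s \right)}} = \frac{1}{-3} = - \frac{1}{3}$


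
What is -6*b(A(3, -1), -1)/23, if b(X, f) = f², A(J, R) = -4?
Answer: -6/23 ≈ -0.26087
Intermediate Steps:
-6*b(A(3, -1), -1)/23 = -6*(-1)²/23 = -6/23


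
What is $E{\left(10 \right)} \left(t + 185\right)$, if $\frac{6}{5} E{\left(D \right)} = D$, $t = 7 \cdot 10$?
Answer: $2125$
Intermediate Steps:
$t = 70$
$E{\left(D \right)} = \frac{5 D}{6}$
$E{\left(10 \right)} \left(t + 185\right) = \frac{5}{6} \cdot 10 \left(70 + 185\right) = \frac{25}{3} \cdot 255 = 2125$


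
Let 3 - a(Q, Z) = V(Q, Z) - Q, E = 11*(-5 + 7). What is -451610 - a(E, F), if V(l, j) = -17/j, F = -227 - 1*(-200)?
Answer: -12194128/27 ≈ -4.5163e+5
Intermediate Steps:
E = 22 (E = 11*2 = 22)
F = -27 (F = -227 + 200 = -27)
a(Q, Z) = 3 + Q + 17/Z (a(Q, Z) = 3 - (-17/Z - Q) = 3 - (-Q - 17/Z) = 3 + (Q + 17/Z) = 3 + Q + 17/Z)
-451610 - a(E, F) = -451610 - (3 + 22 + 17/(-27)) = -451610 - (3 + 22 + 17*(-1/27)) = -451610 - (3 + 22 - 17/27) = -451610 - 1*658/27 = -451610 - 658/27 = -12194128/27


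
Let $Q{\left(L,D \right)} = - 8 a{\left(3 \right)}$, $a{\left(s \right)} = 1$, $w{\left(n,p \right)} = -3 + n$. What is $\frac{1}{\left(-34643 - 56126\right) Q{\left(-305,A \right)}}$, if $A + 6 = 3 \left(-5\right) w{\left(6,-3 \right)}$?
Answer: $\frac{1}{726152} \approx 1.3771 \cdot 10^{-6}$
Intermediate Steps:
$A = -51$ ($A = -6 + 3 \left(-5\right) \left(-3 + 6\right) = -6 - 45 = -51$)
$Q{\left(L,D \right)} = -8$ ($Q{\left(L,D \right)} = \left(-8\right) 1 = -8$)
$\frac{1}{\left(-34643 - 56126\right) Q{\left(-305,A \right)}} = \frac{1}{\left(-34643 - 56126\right) \left(-8\right)} = \frac{1}{-90769} \left(- \frac{1}{8}\right) = \left(- \frac{1}{90769}\right) \left(- \frac{1}{8}\right) = \frac{1}{726152}$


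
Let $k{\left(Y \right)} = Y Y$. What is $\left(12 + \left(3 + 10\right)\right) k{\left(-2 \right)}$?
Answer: $100$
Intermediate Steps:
$k{\left(Y \right)} = Y^{2}$
$\left(12 + \left(3 + 10\right)\right) k{\left(-2 \right)} = \left(12 + \left(3 + 10\right)\right) \left(-2\right)^{2} = \left(12 + 13\right) 4 = 25 \cdot 4 = 100$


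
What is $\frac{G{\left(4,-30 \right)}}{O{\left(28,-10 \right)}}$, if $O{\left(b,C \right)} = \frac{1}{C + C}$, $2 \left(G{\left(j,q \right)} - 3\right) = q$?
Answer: $240$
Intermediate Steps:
$G{\left(j,q \right)} = 3 + \frac{q}{2}$
$O{\left(b,C \right)} = \frac{1}{2 C}$
$\frac{G{\left(4,-30 \right)}}{O{\left(28,-10 \right)}} = \frac{3 + \frac{1}{2} \left(-30\right)}{\frac{1}{2} \frac{1}{-10}} = \frac{3 - 15}{\frac{1}{2} \left(- \frac{1}{10}\right)} = - \frac{12}{- \frac{1}{20}} = \left(-12\right) \left(-20\right) = 240$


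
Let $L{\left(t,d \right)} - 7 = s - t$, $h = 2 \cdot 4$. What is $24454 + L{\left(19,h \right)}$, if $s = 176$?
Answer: $24618$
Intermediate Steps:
$h = 8$
$L{\left(t,d \right)} = 183 - t$ ($L{\left(t,d \right)} = 7 - \left(-176 + t\right) = 183 - t$)
$24454 + L{\left(19,h \right)} = 24454 + \left(183 - 19\right) = 24454 + 164 = 24618$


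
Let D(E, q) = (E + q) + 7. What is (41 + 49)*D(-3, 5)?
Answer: 810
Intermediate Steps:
D(E, q) = 7 + E + q
(41 + 49)*D(-3, 5) = (41 + 49)*(7 - 3 + 5) = 90*9 = 810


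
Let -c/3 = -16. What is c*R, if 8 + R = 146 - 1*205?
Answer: -3216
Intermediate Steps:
c = 48 (c = -3*(-16) = 48)
R = -67 (R = -8 + (146 - 1*205) = -8 + (146 - 205) = -8 - 59 = -67)
c*R = 48*(-67) = -3216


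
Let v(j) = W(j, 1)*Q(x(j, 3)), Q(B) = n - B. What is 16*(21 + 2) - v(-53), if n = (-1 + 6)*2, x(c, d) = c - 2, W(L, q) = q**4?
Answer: 303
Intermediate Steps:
x(c, d) = -2 + c
n = 10 (n = 5*2 = 10)
Q(B) = 10 - B
v(j) = 12 - j (v(j) = 1**4*(10 - (-2 + j)) = 1*(10 + (2 - j)) = 1*(12 - j) = 12 - j)
16*(21 + 2) - v(-53) = 16*(21 + 2) - (12 - 1*(-53)) = 16*23 - (12 + 53) = 368 - 1*65 = 368 - 65 = 303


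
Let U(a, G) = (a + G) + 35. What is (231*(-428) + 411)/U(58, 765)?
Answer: -32819/286 ≈ -114.75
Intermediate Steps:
U(a, G) = 35 + G + a (U(a, G) = (G + a) + 35 = 35 + G + a)
(231*(-428) + 411)/U(58, 765) = (231*(-428) + 411)/(35 + 765 + 58) = (-98868 + 411)/858 = -98457*1/858 = -32819/286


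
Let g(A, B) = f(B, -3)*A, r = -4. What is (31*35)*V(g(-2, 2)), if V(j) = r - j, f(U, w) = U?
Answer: 0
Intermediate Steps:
g(A, B) = A*B (g(A, B) = B*A = A*B)
V(j) = -4 - j
(31*35)*V(g(-2, 2)) = (31*35)*(-4 - (-2)*2) = 1085*(-4 - 1*(-4)) = 1085*(-4 + 4) = 1085*0 = 0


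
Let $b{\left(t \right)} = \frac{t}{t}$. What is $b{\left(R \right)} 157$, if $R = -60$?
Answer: $157$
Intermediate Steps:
$b{\left(t \right)} = 1$
$b{\left(R \right)} 157 = 1 \cdot 157 = 157$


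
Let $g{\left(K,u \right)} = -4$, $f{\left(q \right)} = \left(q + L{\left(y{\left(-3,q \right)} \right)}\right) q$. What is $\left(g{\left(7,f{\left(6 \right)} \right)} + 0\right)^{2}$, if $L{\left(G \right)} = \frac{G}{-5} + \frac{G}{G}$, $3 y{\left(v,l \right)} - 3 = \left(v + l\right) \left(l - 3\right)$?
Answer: $16$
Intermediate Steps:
$y{\left(v,l \right)} = 1 + \frac{\left(-3 + l\right) \left(l + v\right)}{3}$ ($y{\left(v,l \right)} = 1 + \frac{\left(v + l\right) \left(l - 3\right)}{3} = 1 + \frac{\left(l + v\right) \left(-3 + l\right)}{3} = 1 + \frac{\left(-3 + l\right) \left(l + v\right)}{3}$)
$L{\left(G \right)} = 1 - \frac{G}{5}$ ($L{\left(G \right)} = G \left(- \frac{1}{5}\right) + 1 = - \frac{G}{5} + 1 = 1 - \frac{G}{5}$)
$f{\left(q \right)} = q \left(\frac{1}{5} - \frac{q^{2}}{15} + \frac{7 q}{5}\right)$ ($f{\left(q \right)} = \left(q - \left(-1 + \frac{1 - q - -3 + \frac{q^{2}}{3} + \frac{1}{3} q \left(-3\right)}{5}\right)\right) q = \left(q - \left(-1 + \frac{1 - q + 3 + \frac{q^{2}}{3} - q}{5}\right)\right) q = \left(q - \left(-1 + \frac{4 - 2 q + \frac{q^{2}}{3}}{5}\right)\right) q = \left(q - \left(- \frac{1}{5} - \frac{2 q}{5} + \frac{q^{2}}{15}\right)\right) q = \left(q + \left(\frac{1}{5} - \frac{q^{2}}{15} + \frac{2 q}{5}\right)\right) q = \left(\frac{1}{5} - \frac{q^{2}}{15} + \frac{7 q}{5}\right) q = q \left(\frac{1}{5} - \frac{q^{2}}{15} + \frac{7 q}{5}\right)$)
$\left(g{\left(7,f{\left(6 \right)} \right)} + 0\right)^{2} = \left(-4 + 0\right)^{2} = \left(-4\right)^{2} = 16$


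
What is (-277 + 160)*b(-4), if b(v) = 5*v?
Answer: 2340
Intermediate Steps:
(-277 + 160)*b(-4) = (-277 + 160)*(5*(-4)) = -117*(-20) = 2340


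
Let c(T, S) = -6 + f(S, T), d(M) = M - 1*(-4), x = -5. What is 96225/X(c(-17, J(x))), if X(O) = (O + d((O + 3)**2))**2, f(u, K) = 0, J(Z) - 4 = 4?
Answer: 96225/49 ≈ 1963.8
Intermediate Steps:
d(M) = 4 + M (d(M) = M + 4 = 4 + M)
J(Z) = 8 (J(Z) = 4 + 4 = 8)
c(T, S) = -6 (c(T, S) = -6 + 0 = -6)
X(O) = (4 + O + (3 + O)**2)**2 (X(O) = (O + (4 + (O + 3)**2))**2 = (O + (4 + (3 + O)**2))**2 = (4 + O + (3 + O)**2)**2)
96225/X(c(-17, J(x))) = 96225/((4 - 6 + (3 - 6)**2)**2) = 96225/((4 - 6 + (-3)**2)**2) = 96225/((4 - 6 + 9)**2) = 96225/(7**2) = 96225/49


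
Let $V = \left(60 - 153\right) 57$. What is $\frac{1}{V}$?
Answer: $- \frac{1}{5301} \approx -0.00018864$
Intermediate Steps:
$V = -5301$ ($V = \left(-93\right) 57 = -5301$)
$\frac{1}{V} = \frac{1}{-5301} = - \frac{1}{5301}$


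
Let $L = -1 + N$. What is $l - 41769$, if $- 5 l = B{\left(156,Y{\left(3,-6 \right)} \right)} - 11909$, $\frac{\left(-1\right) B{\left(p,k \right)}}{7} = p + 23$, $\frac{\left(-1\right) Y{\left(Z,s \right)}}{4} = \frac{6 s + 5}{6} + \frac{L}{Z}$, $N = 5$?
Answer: $- \frac{195683}{5} \approx -39137.0$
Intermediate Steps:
$L = 4$ ($L = -1 + 5 = 4$)
$Y{\left(Z,s \right)} = - \frac{10}{3} - \frac{16}{Z} - 4 s$ ($Y{\left(Z,s \right)} = - 4 \left(\frac{6 s + 5}{6} + \frac{4}{Z}\right) = - 4 \left(\left(5 + 6 s\right) \frac{1}{6} + \frac{4}{Z}\right) = - 4 \left(\left(\frac{5}{6} + s\right) + \frac{4}{Z}\right) = - 4 \left(\frac{5}{6} + s + \frac{4}{Z}\right) = - \frac{10}{3} - \frac{16}{Z} - 4 s$)
$B{\left(p,k \right)} = -161 - 7 p$ ($B{\left(p,k \right)} = - 7 \left(p + 23\right) = - 7 \left(23 + p\right) = -161 - 7 p$)
$l = \frac{13162}{5}$ ($l = - \frac{\left(-161 - 1092\right) - 11909}{5} = - \frac{-1253 - 11909}{5} = \left(- \frac{1}{5}\right) \left(-13162\right) = \frac{13162}{5} \approx 2632.4$)
$l - 41769 = \frac{13162}{5} - 41769 = - \frac{195683}{5}$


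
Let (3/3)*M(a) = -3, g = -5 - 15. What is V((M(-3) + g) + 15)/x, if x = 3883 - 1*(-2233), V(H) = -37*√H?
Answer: -37*I*√2/3058 ≈ -0.017111*I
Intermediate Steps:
g = -20
M(a) = -3
x = 6116 (x = 3883 + 2233 = 6116)
V((M(-3) + g) + 15)/x = -37*√((-3 - 20) + 15)/6116 = -37*√(-23 + 15)*(1/6116) = -74*I*√2*(1/6116) = -37*I*√2/3058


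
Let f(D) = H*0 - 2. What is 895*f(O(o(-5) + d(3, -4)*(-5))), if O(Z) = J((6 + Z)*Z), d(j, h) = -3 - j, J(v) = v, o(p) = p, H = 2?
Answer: -1790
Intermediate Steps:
O(Z) = Z*(6 + Z) (O(Z) = (6 + Z)*Z = Z*(6 + Z))
f(D) = -2 (f(D) = 2*0 - 2 = 0 - 2 = -2)
895*f(O(o(-5) + d(3, -4)*(-5))) = 895*(-2) = -1790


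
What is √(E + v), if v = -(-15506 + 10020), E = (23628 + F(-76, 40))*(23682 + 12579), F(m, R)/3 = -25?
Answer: √854060819 ≈ 29224.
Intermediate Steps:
F(m, R) = -75 (F(m, R) = 3*(-25) = -75)
E = 854055333 (E = (23628 - 75)*(23682 + 12579) = 23553*36261 = 854055333)
v = 5486 (v = -1*(-5486) = 5486)
√(E + v) = √(854055333 + 5486) = √854060819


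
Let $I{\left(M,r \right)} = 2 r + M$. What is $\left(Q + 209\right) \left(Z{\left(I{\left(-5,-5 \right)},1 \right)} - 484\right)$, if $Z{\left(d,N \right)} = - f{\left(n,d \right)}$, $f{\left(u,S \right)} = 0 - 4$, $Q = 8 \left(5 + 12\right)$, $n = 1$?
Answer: $-165600$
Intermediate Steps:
$I{\left(M,r \right)} = M + 2 r$
$Q = 136$ ($Q = 8 \cdot 17 = 136$)
$f{\left(u,S \right)} = -4$ ($f{\left(u,S \right)} = 0 - 4 = -4$)
$Z{\left(d,N \right)} = 4$ ($Z{\left(d,N \right)} = \left(-1\right) \left(-4\right) = 4$)
$\left(Q + 209\right) \left(Z{\left(I{\left(-5,-5 \right)},1 \right)} - 484\right) = \left(136 + 209\right) \left(4 - 484\right) = 345 \left(-480\right) = -165600$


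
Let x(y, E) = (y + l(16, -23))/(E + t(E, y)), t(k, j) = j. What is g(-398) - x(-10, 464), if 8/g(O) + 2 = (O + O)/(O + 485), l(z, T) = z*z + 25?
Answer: -289427/220190 ≈ -1.3144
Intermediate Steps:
l(z, T) = 25 + z**2 (l(z, T) = z**2 + 25 = 25 + z**2)
x(y, E) = (281 + y)/(E + y) (x(y, E) = (y + (25 + 16**2))/(E + y) = (y + (25 + 256))/(E + y) = (y + 281)/(E + y) = (281 + y)/(E + y))
g(O) = 8/(-2 + 2*O/(485 + O)) (g(O) = 8/(-2 + (O + O)/(O + 485)) = 8/(-2 + (2*O)/(485 + O)) = 8/(-2 + 2*O/(485 + O)))
g(-398) - x(-10, 464) = (-4 - 4/485*(-398)) - (281 - 10)/(464 - 10) = (-4 + 1592/485) - 271/454 = -348/485 - 271/454 = -289427/220190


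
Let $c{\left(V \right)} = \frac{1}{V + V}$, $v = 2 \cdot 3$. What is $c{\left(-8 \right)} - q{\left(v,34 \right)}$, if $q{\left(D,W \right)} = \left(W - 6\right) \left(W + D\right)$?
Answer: $- \frac{17921}{16} \approx -1120.1$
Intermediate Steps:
$v = 6$
$q{\left(D,W \right)} = \left(-6 + W\right) \left(D + W\right)$
$c{\left(V \right)} = \frac{1}{2 V}$
$c{\left(-8 \right)} - q{\left(v,34 \right)} = \frac{1}{2 \left(-8\right)} - \left(34^{2} - 36 - 204 + 6 \cdot 34\right) = \frac{1}{2} \left(- \frac{1}{8}\right) - \left(1156 - 36 - 204 + 204\right) = - \frac{1}{16} - 1120 = - \frac{17921}{16}$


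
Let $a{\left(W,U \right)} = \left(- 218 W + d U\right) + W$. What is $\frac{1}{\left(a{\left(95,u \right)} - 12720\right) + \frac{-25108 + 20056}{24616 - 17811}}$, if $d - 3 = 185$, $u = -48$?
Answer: $- \frac{6805}{288258047} \approx -2.3607 \cdot 10^{-5}$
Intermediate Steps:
$d = 188$ ($d = 3 + 185 = 188$)
$a{\left(W,U \right)} = - 217 W + 188 U$ ($a{\left(W,U \right)} = \left(- 218 W + 188 U\right) + W = - 217 W + 188 U$)
$\frac{1}{\left(a{\left(95,u \right)} - 12720\right) + \frac{-25108 + 20056}{24616 - 17811}} = \frac{1}{\left(\left(\left(-217\right) 95 + 188 \left(-48\right)\right) - 12720\right) + \frac{-25108 + 20056}{24616 - 17811}} = \frac{1}{\left(\left(-20615 - 9024\right) - 12720\right) - \frac{5052}{6805}} = \frac{1}{\left(-29639 - 12720\right) - \frac{5052}{6805}} = \frac{1}{-42359 - \frac{5052}{6805}} = \frac{1}{- \frac{288258047}{6805}} = - \frac{6805}{288258047}$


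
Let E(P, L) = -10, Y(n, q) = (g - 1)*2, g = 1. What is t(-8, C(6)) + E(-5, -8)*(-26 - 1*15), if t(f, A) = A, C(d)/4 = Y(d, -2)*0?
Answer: 410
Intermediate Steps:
Y(n, q) = 0 (Y(n, q) = (1 - 1)*2 = 0*2 = 0)
C(d) = 0 (C(d) = 4*(0*0) = 4*0 = 0)
t(-8, C(6)) + E(-5, -8)*(-26 - 1*15) = 0 - 10*(-26 - 1*15) = 0 - 10*(-26 - 15) = 0 - 10*(-41) = 0 + 410 = 410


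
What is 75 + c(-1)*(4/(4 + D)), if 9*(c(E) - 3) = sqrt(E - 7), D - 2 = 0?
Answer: 77 + 4*I*sqrt(2)/27 ≈ 77.0 + 0.20951*I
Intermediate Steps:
D = 2 (D = 2 + 0 = 2)
c(E) = 3 + sqrt(-7 + E)/9 (c(E) = 3 + sqrt(E - 7)/9 = 3 + sqrt(-7 + E)/9)
75 + c(-1)*(4/(4 + D)) = 75 + (3 + sqrt(-7 - 1)/9)*(4/(4 + 2)) = 75 + (3 + sqrt(-8)/9)*(4/6) = 75 + (3 + (2*I*sqrt(2))/9)*((1/6)*4) = 75 + (3 + 2*I*sqrt(2)/9)*(2/3) = 75 + (2 + 4*I*sqrt(2)/27) = 77 + 4*I*sqrt(2)/27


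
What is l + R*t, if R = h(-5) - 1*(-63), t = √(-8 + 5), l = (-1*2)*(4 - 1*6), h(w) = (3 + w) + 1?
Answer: 4 + 62*I*√3 ≈ 4.0 + 107.39*I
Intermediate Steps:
h(w) = 4 + w
l = 4 (l = -2*(4 - 6) = -2*(-2) = 4)
t = I*√3 (t = √(-3) = I*√3 ≈ 1.732*I)
R = 62 (R = (4 - 5) - 1*(-63) = -1 + 63 = 62)
l + R*t = 4 + 62*(I*√3) = 4 + 62*I*√3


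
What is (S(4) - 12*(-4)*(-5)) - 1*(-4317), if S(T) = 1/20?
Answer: 81541/20 ≈ 4077.1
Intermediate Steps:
S(T) = 1/20
(S(4) - 12*(-4)*(-5)) - 1*(-4317) = (1/20 - 12*(-4)*(-5)) - 1*(-4317) = (1/20 + 48*(-5)) + 4317 = (1/20 - 240) + 4317 = -4799/20 + 4317 = 81541/20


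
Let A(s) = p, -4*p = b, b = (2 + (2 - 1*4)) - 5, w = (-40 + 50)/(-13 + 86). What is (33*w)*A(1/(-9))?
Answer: 825/146 ≈ 5.6507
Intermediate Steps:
w = 10/73 ≈ 0.13699
b = -5 (b = (2 + (2 - 4)) - 5 = (2 - 2) - 5 = 0 - 5 = -5)
p = 5/4 (p = -1/4*(-5) = 5/4 ≈ 1.2500)
A(s) = 5/4
(33*w)*A(1/(-9)) = (33*(10/73))*(5/4) = (330/73)*(5/4) = 825/146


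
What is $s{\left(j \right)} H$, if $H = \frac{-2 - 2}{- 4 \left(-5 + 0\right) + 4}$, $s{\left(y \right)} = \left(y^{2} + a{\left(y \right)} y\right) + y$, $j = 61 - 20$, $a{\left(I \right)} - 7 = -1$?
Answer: $-328$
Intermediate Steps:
$a{\left(I \right)} = 6$ ($a{\left(I \right)} = 7 - 1 = 6$)
$j = 41$
$s{\left(y \right)} = y^{2} + 7 y$ ($s{\left(y \right)} = \left(y^{2} + 6 y\right) + y = y^{2} + 7 y$)
$H = - \frac{1}{6}$ ($H = - \frac{4}{\left(-4\right) \left(-5\right) + 4} = - \frac{4}{20 + 4} = - \frac{4}{24} = \left(-4\right) \frac{1}{24} = - \frac{1}{6} \approx -0.16667$)
$s{\left(j \right)} H = 41 \left(7 + 41\right) \left(- \frac{1}{6}\right) = 41 \cdot 48 \left(- \frac{1}{6}\right) = 1968 \left(- \frac{1}{6}\right) = -328$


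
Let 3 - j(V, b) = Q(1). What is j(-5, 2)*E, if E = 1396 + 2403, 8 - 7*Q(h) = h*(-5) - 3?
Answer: 18995/7 ≈ 2713.6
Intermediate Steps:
Q(h) = 11/7 + 5*h/7 (Q(h) = 8/7 - (h*(-5) - 3)/7 = 8/7 - (-5*h - 3)/7 = 8/7 - (-3 - 5*h)/7 = 8/7 + (3/7 + 5*h/7) = 11/7 + 5*h/7)
j(V, b) = 5/7 (j(V, b) = 3 - (11/7 + (5/7)*1) = 3 - (11/7 + 5/7) = 3 - 1*16/7 = 3 - 16/7 = 5/7)
E = 3799
j(-5, 2)*E = (5/7)*3799 = 18995/7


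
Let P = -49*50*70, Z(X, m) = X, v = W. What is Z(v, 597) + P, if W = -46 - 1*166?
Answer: -171712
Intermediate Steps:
W = -212 (W = -46 - 166 = -212)
v = -212
P = -171500 (P = -2450*70 = -171500)
Z(v, 597) + P = -212 - 171500 = -171712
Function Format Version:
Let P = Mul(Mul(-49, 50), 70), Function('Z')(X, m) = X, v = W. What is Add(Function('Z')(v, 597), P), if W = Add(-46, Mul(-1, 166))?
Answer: -171712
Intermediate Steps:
W = -212 (W = Add(-46, -166) = -212)
v = -212
P = -171500 (P = Mul(-2450, 70) = -171500)
Add(Function('Z')(v, 597), P) = Add(-212, -171500) = -171712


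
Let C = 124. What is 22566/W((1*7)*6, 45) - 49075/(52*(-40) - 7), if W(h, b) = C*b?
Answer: 53488957/1940910 ≈ 27.559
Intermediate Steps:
W(h, b) = 124*b
22566/W((1*7)*6, 45) - 49075/(52*(-40) - 7) = 22566/((124*45)) - 49075/(52*(-40) - 7) = 22566/5580 - 49075/(-2080 - 7) = 22566*(1/5580) - 49075/(-2087) = 3761/930 - 49075*(-1/2087) = 3761/930 + 49075/2087 = 53488957/1940910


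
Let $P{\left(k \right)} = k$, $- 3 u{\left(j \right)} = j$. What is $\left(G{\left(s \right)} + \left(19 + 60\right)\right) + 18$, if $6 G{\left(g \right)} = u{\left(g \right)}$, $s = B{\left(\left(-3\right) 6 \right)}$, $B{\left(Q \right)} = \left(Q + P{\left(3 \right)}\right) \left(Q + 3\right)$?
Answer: $\frac{169}{2} \approx 84.5$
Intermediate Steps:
$u{\left(j \right)} = - \frac{j}{3}$
$B{\left(Q \right)} = \left(3 + Q\right)^{2}$ ($B{\left(Q \right)} = \left(Q + 3\right) \left(Q + 3\right) = \left(3 + Q\right) \left(3 + Q\right) = \left(3 + Q\right)^{2}$)
$s = 225$ ($s = 9 + \left(\left(-3\right) 6\right)^{2} + 6 \left(\left(-3\right) 6\right) = 9 + \left(-18\right)^{2} + 6 \left(-18\right) = 9 + 324 - 108 = 225$)
$G{\left(g \right)} = - \frac{g}{18}$ ($G{\left(g \right)} = \frac{\left(- \frac{1}{3}\right) g}{6} = - \frac{g}{18}$)
$\left(G{\left(s \right)} + \left(19 + 60\right)\right) + 18 = \left(\left(- \frac{1}{18}\right) 225 + \left(19 + 60\right)\right) + 18 = \left(- \frac{25}{2} + 79\right) + 18 = \frac{133}{2} + 18 = \frac{169}{2}$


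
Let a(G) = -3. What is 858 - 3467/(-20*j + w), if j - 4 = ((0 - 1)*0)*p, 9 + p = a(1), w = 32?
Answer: 44651/48 ≈ 930.23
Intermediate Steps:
p = -12 (p = -9 - 3 = -12)
j = 4 (j = 4 + ((0 - 1)*0)*(-12) = 4 - 1*0*(-12) = 4 + 0*(-12) = 4 + 0 = 4)
858 - 3467/(-20*j + w) = 858 - 3467/(-20*4 + 32) = 858 - 3467/(-80 + 32) = 858 - 3467/(-48) = 858 - 3467*(-1/48) = 858 + 3467/48 = 44651/48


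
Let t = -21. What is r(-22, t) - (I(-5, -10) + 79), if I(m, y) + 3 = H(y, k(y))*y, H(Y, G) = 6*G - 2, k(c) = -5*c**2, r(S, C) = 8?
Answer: -30088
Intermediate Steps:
H(Y, G) = -2 + 6*G
I(m, y) = -3 + y*(-2 - 30*y**2) (I(m, y) = -3 + (-2 + 6*(-5*y**2))*y = -3 + (-2 - 30*y**2)*y = -3 + y*(-2 - 30*y**2))
r(-22, t) - (I(-5, -10) + 79) = 8 - ((-3 - 30*(-10)**3 - 2*(-10)) + 79) = 8 - ((-3 - 30*(-1000) + 20) + 79) = 8 - ((-3 + 30000 + 20) + 79) = 8 - (30017 + 79) = 8 - 1*30096 = 8 - 30096 = -30088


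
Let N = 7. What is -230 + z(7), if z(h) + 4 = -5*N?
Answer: -269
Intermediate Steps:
z(h) = -39 (z(h) = -4 - 5*7 = -4 - 35 = -39)
-230 + z(7) = -230 - 39 = -269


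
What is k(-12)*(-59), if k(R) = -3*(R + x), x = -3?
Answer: -2655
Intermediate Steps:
k(R) = 9 - 3*R (k(R) = -3*(R - 3) = -3*(-3 + R) = 9 - 3*R)
k(-12)*(-59) = (9 - 3*(-12))*(-59) = (9 + 36)*(-59) = 45*(-59) = -2655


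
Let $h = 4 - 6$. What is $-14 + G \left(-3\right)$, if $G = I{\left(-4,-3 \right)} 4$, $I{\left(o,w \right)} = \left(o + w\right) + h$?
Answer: $94$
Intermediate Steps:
$h = -2$ ($h = 4 - 6 = -2$)
$I{\left(o,w \right)} = -2 + o + w$ ($I{\left(o,w \right)} = \left(o + w\right) - 2 = -2 + o + w$)
$G = -36$ ($G = \left(-2 - 4 - 3\right) 4 = \left(-9\right) 4 = -36$)
$-14 + G \left(-3\right) = -14 - -108 = -14 + 108 = 94$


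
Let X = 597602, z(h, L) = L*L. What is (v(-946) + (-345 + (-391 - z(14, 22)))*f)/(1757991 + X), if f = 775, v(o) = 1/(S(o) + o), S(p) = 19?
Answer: -876478501/2183634711 ≈ -0.40139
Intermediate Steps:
z(h, L) = L**2
v(o) = 1/(19 + o)
(v(-946) + (-345 + (-391 - z(14, 22)))*f)/(1757991 + X) = (1/(19 - 946) + (-345 + (-391 - 1*22**2))*775)/(1757991 + 597602) = (1/(-927) + (-345 + (-391 - 1*484))*775)/2355593 = (-1/927 + (-345 + (-391 - 484))*775)*(1/2355593) = (-1/927 + (-345 - 875)*775)*(1/2355593) = (-1/927 - 1220*775)*(1/2355593) = (-1/927 - 945500)*(1/2355593) = -876478501/927*1/2355593 = -876478501/2183634711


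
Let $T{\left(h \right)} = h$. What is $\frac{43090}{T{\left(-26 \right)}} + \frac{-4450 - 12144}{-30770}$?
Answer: $- \frac{331361964}{200005} \approx -1656.8$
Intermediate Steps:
$\frac{43090}{T{\left(-26 \right)}} + \frac{-4450 - 12144}{-30770} = \frac{43090}{-26} + \frac{-4450 - 12144}{-30770} = 43090 \left(- \frac{1}{26}\right) + \left(-4450 - 12144\right) \left(- \frac{1}{30770}\right) = - \frac{21545}{13} - - \frac{8297}{15385} = - \frac{21545}{13} + \frac{8297}{15385} = - \frac{331361964}{200005}$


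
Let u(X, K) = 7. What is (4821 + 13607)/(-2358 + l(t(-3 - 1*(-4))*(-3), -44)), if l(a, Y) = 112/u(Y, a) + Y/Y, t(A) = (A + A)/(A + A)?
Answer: -18428/2341 ≈ -7.8718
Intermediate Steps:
t(A) = 1 (t(A) = (2*A)/((2*A)) = (2*A)*(1/(2*A)) = 1)
l(a, Y) = 17 (l(a, Y) = 112/7 + Y/Y = 112*(⅐) + 1 = 16 + 1 = 17)
(4821 + 13607)/(-2358 + l(t(-3 - 1*(-4))*(-3), -44)) = (4821 + 13607)/(-2358 + 17) = 18428/(-2341) = 18428*(-1/2341) = -18428/2341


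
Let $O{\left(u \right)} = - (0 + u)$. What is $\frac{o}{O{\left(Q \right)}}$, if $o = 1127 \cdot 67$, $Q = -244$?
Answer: $\frac{75509}{244} \approx 309.46$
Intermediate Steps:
$O{\left(u \right)} = - u$
$o = 75509$
$\frac{o}{O{\left(Q \right)}} = \frac{75509}{\left(-1\right) \left(-244\right)} = \frac{75509}{244}$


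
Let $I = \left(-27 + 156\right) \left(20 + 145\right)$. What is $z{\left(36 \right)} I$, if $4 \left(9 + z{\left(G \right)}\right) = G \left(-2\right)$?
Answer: $-574695$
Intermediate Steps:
$I = 21285$ ($I = 129 \cdot 165 = 21285$)
$z{\left(G \right)} = -9 - \frac{G}{2}$ ($z{\left(G \right)} = -9 + \frac{G \left(-2\right)}{4} = -9 + \frac{\left(-2\right) G}{4} = -9 - \frac{G}{2}$)
$z{\left(36 \right)} I = \left(-9 - 18\right) 21285 = \left(-27\right) 21285 = -574695$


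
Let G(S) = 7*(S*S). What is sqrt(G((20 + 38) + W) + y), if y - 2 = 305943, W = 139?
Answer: 2*sqrt(144402) ≈ 760.00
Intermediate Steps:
y = 305945 (y = 2 + 305943 = 305945)
G(S) = 7*S**2
sqrt(G((20 + 38) + W) + y) = sqrt(7*((20 + 38) + 139)**2 + 305945) = sqrt(7*(58 + 139)**2 + 305945) = sqrt(7*197**2 + 305945) = sqrt(7*38809 + 305945) = sqrt(271663 + 305945) = sqrt(577608) = 2*sqrt(144402)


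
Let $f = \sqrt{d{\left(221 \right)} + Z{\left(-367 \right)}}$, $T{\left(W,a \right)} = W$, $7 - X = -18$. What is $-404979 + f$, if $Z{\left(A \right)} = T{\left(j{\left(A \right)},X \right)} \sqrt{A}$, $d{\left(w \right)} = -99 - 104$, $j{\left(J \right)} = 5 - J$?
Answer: $-404979 + \sqrt{-203 + 372 i \sqrt{367}} \approx -4.0492 \cdot 10^{5} + 60.549 i$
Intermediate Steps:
$X = 25$ ($X = 7 - -18 = 7 + 18 = 25$)
$d{\left(w \right)} = -203$
$Z{\left(A \right)} = \sqrt{A} \left(5 - A\right)$ ($Z{\left(A \right)} = \left(5 - A\right) \sqrt{A} = \sqrt{A} \left(5 - A\right)$)
$f = \sqrt{-203 + 372 i \sqrt{367}}$ ($f = \sqrt{-203 + \sqrt{-367} \left(5 - -367\right)} = \sqrt{-203 + i \sqrt{367} \left(5 + 367\right)} = \sqrt{-203 + i \sqrt{367} \cdot 372} = \sqrt{-203 + 372 i \sqrt{367}} \approx 58.849 + 60.549 i$)
$-404979 + f = -404979 + \sqrt{-203 + 372 i \sqrt{367}}$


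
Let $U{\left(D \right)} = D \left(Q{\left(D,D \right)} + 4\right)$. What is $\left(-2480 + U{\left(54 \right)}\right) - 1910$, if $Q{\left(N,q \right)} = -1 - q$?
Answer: $-7144$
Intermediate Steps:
$U{\left(D \right)} = D \left(3 - D\right)$ ($U{\left(D \right)} = D \left(\left(-1 - D\right) + 4\right) = D \left(3 - D\right)$)
$\left(-2480 + U{\left(54 \right)}\right) - 1910 = \left(-2480 + 54 \left(3 - 54\right)\right) - 1910 = \left(-2480 + 54 \left(-51\right)\right) - 1910 = \left(-2480 - 2754\right) - 1910 = -5234 - 1910 = -7144$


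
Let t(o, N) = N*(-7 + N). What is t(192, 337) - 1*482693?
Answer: -371483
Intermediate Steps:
t(192, 337) - 1*482693 = 337*(-7 + 337) - 1*482693 = 337*330 - 482693 = 111210 - 482693 = -371483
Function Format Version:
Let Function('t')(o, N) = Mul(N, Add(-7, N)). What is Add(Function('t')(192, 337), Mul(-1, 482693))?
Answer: -371483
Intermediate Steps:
Add(Function('t')(192, 337), Mul(-1, 482693)) = Add(Mul(337, Add(-7, 337)), Mul(-1, 482693)) = Add(Mul(337, 330), -482693) = Add(111210, -482693) = -371483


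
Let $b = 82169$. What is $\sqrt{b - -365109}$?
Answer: $\sqrt{447278} \approx 668.79$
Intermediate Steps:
$\sqrt{b - -365109} = \sqrt{82169 - -365109} = \sqrt{82169 + 365109} = \sqrt{447278}$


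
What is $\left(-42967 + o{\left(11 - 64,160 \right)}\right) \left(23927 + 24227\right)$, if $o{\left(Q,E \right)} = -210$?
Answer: $-2079145258$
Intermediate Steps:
$\left(-42967 + o{\left(11 - 64,160 \right)}\right) \left(23927 + 24227\right) = \left(-42967 - 210\right) \left(23927 + 24227\right) = \left(-43177\right) 48154 = -2079145258$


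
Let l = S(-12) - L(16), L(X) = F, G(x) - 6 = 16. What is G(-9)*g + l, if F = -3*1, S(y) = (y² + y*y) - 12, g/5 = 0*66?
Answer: 279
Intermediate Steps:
G(x) = 22 (G(x) = 6 + 16 = 22)
g = 0 (g = 5*(0*66) = 5*0 = 0)
S(y) = -12 + 2*y² (S(y) = (y² + y²) - 12 = 2*y² - 12 = -12 + 2*y²)
F = -3
L(X) = -3
l = 279 (l = (-12 + 2*(-12)²) - 1*(-3) = (-12 + 2*144) + 3 = (-12 + 288) + 3 = 276 + 3 = 279)
G(-9)*g + l = 22*0 + 279 = 0 + 279 = 279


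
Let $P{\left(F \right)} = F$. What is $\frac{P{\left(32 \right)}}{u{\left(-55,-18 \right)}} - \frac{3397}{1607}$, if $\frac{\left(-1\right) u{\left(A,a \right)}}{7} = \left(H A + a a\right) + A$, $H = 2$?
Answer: $- \frac{3832285}{1788591} \approx -2.1426$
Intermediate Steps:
$u{\left(A,a \right)} = - 21 A - 7 a^{2}$ ($u{\left(A,a \right)} = - 7 \left(\left(2 A + a a\right) + A\right) = - 7 \left(\left(2 A + a^{2}\right) + A\right) = - 7 \left(\left(a^{2} + 2 A\right) + A\right) = - 7 \left(a^{2} + 3 A\right) = - 21 A - 7 a^{2}$)
$\frac{P{\left(32 \right)}}{u{\left(-55,-18 \right)}} - \frac{3397}{1607} = \frac{32}{\left(-21\right) \left(-55\right) - 7 \left(-18\right)^{2}} - \frac{3397}{1607} = \frac{32}{1155 - 2268} - \frac{3397}{1607} = \frac{32}{-1113} - \frac{3397}{1607} = 32 \left(- \frac{1}{1113}\right) - \frac{3397}{1607} = - \frac{32}{1113} - \frac{3397}{1607} = - \frac{3832285}{1788591}$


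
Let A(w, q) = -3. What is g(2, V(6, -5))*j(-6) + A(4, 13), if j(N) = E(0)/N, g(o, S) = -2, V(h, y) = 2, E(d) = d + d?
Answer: -3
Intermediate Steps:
E(d) = 2*d
j(N) = 0 (j(N) = (2*0)/N = 0/N = 0)
g(2, V(6, -5))*j(-6) + A(4, 13) = -2*0 - 3 = 0 - 3 = -3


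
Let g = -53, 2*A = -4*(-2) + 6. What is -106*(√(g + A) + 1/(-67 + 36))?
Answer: 106/31 - 106*I*√46 ≈ 3.4194 - 718.93*I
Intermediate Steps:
A = 7 (A = (-4*(-2) + 6)/2 = (8 + 6)/2 = (½)*14 = 7)
-106*(√(g + A) + 1/(-67 + 36)) = -106*(√(-53 + 7) + 1/(-67 + 36)) = -106*(√(-46) + 1/(-31)) = -106*(I*√46 - 1/31) = -106*(-1/31 + I*√46) = 106/31 - 106*I*√46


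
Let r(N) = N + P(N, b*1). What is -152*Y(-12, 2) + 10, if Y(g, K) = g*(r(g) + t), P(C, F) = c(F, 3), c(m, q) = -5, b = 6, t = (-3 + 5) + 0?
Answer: -27350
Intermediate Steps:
t = 2 (t = 2 + 0 = 2)
P(C, F) = -5
r(N) = -5 + N (r(N) = N - 5 = -5 + N)
Y(g, K) = g*(-3 + g) (Y(g, K) = g*((-5 + g) + 2) = g*(-3 + g))
-152*Y(-12, 2) + 10 = -(-1824)*(-3 - 12) + 10 = -(-1824)*(-15) + 10 = -152*180 + 10 = -27360 + 10 = -27350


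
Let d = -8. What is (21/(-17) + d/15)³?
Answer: -91733851/16581375 ≈ -5.5323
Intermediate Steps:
(21/(-17) + d/15)³ = (21/(-17) - 8/15)³ = (21*(-1/17) - 8*1/15)³ = (-21/17 - 8/15)³ = (-451/255)³ = -91733851/16581375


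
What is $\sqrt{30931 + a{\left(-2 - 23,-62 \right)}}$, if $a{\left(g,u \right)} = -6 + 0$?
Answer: $5 \sqrt{1237} \approx 175.85$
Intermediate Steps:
$a{\left(g,u \right)} = -6$
$\sqrt{30931 + a{\left(-2 - 23,-62 \right)}} = \sqrt{30931 - 6} = \sqrt{30925} = 5 \sqrt{1237}$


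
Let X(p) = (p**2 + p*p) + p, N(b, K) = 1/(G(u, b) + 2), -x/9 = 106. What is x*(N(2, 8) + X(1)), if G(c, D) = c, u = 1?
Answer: -3180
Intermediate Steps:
x = -954 (x = -9*106 = -954)
N(b, K) = 1/3 (N(b, K) = 1/(1 + 2) = 1/3)
X(p) = p + 2*p**2 (X(p) = (p**2 + p**2) + p = 2*p**2 + p = p + 2*p**2)
x*(N(2, 8) + X(1)) = -954*(1/3 + 1*(1 + 2*1)) = -954*(1/3 + 1*(1 + 2)) = -954*(1/3 + 1*3) = -954*(1/3 + 3) = -954*10/3 = -3180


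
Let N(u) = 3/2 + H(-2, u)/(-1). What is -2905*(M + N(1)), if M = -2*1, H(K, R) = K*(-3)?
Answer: 37765/2 ≈ 18883.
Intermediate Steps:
H(K, R) = -3*K
N(u) = -9/2 (N(u) = 3/2 - 3*(-2)/(-1) = 3*(1/2) + 6*(-1) = 3/2 - 6 = -9/2)
M = -2
-2905*(M + N(1)) = -2905*(-2 - 9/2) = -2905*(-13)/2 = -1*(-37765/2) = 37765/2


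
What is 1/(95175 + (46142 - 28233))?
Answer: 1/113084 ≈ 8.8430e-6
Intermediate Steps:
1/(95175 + (46142 - 28233)) = 1/(95175 + 17909) = 1/113084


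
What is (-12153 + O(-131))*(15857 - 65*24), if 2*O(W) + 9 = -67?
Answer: -174294727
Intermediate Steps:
O(W) = -38 (O(W) = -9/2 + (1/2)*(-67) = -9/2 - 67/2 = -38)
(-12153 + O(-131))*(15857 - 65*24) = (-12153 - 38)*(15857 - 65*24) = -12191*(15857 - 1560) = -12191*14297 = -174294727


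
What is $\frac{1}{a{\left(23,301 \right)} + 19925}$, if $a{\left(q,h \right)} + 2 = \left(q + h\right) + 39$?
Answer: $\frac{1}{20286} \approx 4.9295 \cdot 10^{-5}$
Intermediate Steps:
$a{\left(q,h \right)} = 37 + h + q$ ($a{\left(q,h \right)} = -2 + \left(\left(q + h\right) + 39\right) = -2 + \left(\left(h + q\right) + 39\right) = -2 + \left(39 + h + q\right) = 37 + h + q$)
$\frac{1}{a{\left(23,301 \right)} + 19925} = \frac{1}{\left(37 + 301 + 23\right) + 19925} = \frac{1}{361 + 19925} = \frac{1}{20286}$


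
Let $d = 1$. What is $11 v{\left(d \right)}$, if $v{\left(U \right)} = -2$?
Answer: $-22$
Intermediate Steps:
$11 v{\left(d \right)} = 11 \left(-2\right) = -22$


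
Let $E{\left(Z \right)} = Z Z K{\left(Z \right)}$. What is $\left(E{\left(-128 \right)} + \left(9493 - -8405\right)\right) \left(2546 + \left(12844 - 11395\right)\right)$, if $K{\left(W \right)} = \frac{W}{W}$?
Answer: $136956590$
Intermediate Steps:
$K{\left(W \right)} = 1$
$E{\left(Z \right)} = Z^{2}$ ($E{\left(Z \right)} = Z Z 1 = Z^{2} \cdot 1 = Z^{2}$)
$\left(E{\left(-128 \right)} + \left(9493 - -8405\right)\right) \left(2546 + \left(12844 - 11395\right)\right) = \left(\left(-128\right)^{2} + \left(9493 - -8405\right)\right) \left(2546 + \left(12844 - 11395\right)\right) = \left(16384 + \left(9493 + 8405\right)\right) \left(2546 + 1449\right) = \left(16384 + 17898\right) 3995 = 34282 \cdot 3995 = 136956590$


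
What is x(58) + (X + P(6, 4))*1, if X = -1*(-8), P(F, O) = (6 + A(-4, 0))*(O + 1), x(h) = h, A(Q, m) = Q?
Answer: 76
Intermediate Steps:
P(F, O) = 2 + 2*O (P(F, O) = (6 - 4)*(O + 1) = 2*(1 + O) = 2 + 2*O)
X = 8
x(58) + (X + P(6, 4))*1 = 58 + (8 + (2 + 2*4))*1 = 58 + (8 + (2 + 8))*1 = 58 + (8 + 10)*1 = 58 + 18*1 = 58 + 18 = 76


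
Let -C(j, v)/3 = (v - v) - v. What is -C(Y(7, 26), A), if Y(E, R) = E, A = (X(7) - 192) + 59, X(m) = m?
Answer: 378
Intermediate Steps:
A = -126 (A = (7 - 192) + 59 = -185 + 59 = -126)
C(j, v) = 3*v (C(j, v) = -3*((v - v) - v) = -3*(0 - v) = -(-3)*v = 3*v)
-C(Y(7, 26), A) = -3*(-126) = -1*(-378) = 378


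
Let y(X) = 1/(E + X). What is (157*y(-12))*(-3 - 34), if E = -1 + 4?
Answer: 5809/9 ≈ 645.44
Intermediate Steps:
E = 3
y(X) = 1/(3 + X)
(157*y(-12))*(-3 - 34) = (157/(3 - 12))*(-3 - 34) = (157/(-9))*(-37) = (157*(-1/9))*(-37) = -157/9*(-37) = 5809/9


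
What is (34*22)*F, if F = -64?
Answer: -47872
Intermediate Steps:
(34*22)*F = (34*22)*(-64) = 748*(-64) = -47872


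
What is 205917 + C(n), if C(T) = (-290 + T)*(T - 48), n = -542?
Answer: 696797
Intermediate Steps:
C(T) = (-290 + T)*(-48 + T)
205917 + C(n) = 205917 + (13920 + (-542)**2 - 338*(-542)) = 205917 + (13920 + 293764 + 183196) = 205917 + 490880 = 696797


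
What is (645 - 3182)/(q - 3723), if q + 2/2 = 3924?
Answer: -2537/200 ≈ -12.685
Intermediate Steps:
q = 3923 (q = -1 + 3924 = 3923)
(645 - 3182)/(q - 3723) = (645 - 3182)/(3923 - 3723) = -2537/200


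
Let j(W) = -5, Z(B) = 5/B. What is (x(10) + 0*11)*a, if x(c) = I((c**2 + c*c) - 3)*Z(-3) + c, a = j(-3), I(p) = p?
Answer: 4775/3 ≈ 1591.7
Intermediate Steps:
a = -5
x(c) = 5 + c - 10*c**2/3 (x(c) = ((c**2 + c*c) - 3)*(5/(-3)) + c = ((c**2 + c**2) - 3)*(5*(-1/3)) + c = (2*c**2 - 3)*(-5/3) + c = (-3 + 2*c**2)*(-5/3) + c = (5 - 10*c**2/3) + c = 5 + c - 10*c**2/3)
(x(10) + 0*11)*a = ((5 + 10 - 10/3*10**2) + 0*11)*(-5) = ((5 + 10 - 10/3*100) + 0)*(-5) = ((5 + 10 - 1000/3) + 0)*(-5) = (-955/3 + 0)*(-5) = -955/3*(-5) = 4775/3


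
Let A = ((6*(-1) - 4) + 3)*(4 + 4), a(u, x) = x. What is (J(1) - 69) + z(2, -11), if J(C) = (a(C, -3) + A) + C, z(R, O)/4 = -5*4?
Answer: -207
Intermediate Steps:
A = -56 (A = ((-6 - 4) + 3)*8 = (-10 + 3)*8 = -7*8 = -56)
z(R, O) = -80 (z(R, O) = 4*(-5*4) = 4*(-20) = -80)
J(C) = -59 + C (J(C) = (-3 - 56) + C = -59 + C)
(J(1) - 69) + z(2, -11) = ((-59 + 1) - 69) - 80 = (-58 - 69) - 80 = -127 - 80 = -207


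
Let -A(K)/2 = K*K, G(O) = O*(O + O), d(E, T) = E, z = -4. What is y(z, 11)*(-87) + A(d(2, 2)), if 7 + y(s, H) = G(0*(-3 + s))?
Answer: 601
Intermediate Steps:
G(O) = 2*O² (G(O) = O*(2*O) = 2*O²)
y(s, H) = -7 (y(s, H) = -7 + 2*(0*(-3 + s))² = -7 + 2*0² = -7 + 2*0 = -7 + 0 = -7)
A(K) = -2*K² (A(K) = -2*K*K = -2*K²)
y(z, 11)*(-87) + A(d(2, 2)) = -7*(-87) - 2*2² = 609 - 2*4 = 609 - 8 = 601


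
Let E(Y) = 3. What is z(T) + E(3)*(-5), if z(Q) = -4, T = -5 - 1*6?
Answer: -19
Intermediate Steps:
T = -11 (T = -5 - 6 = -11)
z(T) + E(3)*(-5) = -4 + 3*(-5) = -4 - 15 = -19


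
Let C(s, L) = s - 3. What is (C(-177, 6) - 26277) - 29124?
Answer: -55581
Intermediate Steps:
C(s, L) = -3 + s
(C(-177, 6) - 26277) - 29124 = ((-3 - 177) - 26277) - 29124 = (-180 - 26277) - 29124 = -26457 - 29124 = -55581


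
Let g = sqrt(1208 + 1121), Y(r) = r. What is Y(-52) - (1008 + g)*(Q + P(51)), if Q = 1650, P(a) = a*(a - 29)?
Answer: -2794228 - 2772*sqrt(2329) ≈ -2.9280e+6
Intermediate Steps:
P(a) = a*(-29 + a)
g = sqrt(2329) ≈ 48.260
Y(-52) - (1008 + g)*(Q + P(51)) = -52 - (1008 + sqrt(2329))*(1650 + 51*(-29 + 51)) = -52 - (1008 + sqrt(2329))*(1650 + 51*22) = -52 - (1008 + sqrt(2329))*(1650 + 1122) = -52 - (1008 + sqrt(2329))*2772 = -52 - (2794176 + 2772*sqrt(2329)) = -52 + (-2794176 - 2772*sqrt(2329)) = -2794228 - 2772*sqrt(2329)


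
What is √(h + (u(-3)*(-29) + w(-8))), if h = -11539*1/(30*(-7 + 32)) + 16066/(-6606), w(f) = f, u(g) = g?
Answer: √185414128870/55050 ≈ 7.8219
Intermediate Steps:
h = -14712689/825750 (h = -11539/(25*30) + 16066*(-1/6606) = -11539/750 - 8033/3303 = -14712689/825750 ≈ -17.817)
√(h + (u(-3)*(-29) + w(-8))) = √(-14712689/825750 + (-3*(-29) - 8)) = √(-14712689/825750 + (87 - 8)) = √(-14712689/825750 + 79) = √(50521561/825750) = √185414128870/55050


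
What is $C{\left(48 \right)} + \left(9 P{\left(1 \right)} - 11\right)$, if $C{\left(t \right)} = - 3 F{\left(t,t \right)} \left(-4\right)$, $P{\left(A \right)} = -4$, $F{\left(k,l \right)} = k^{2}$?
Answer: $27601$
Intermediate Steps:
$C{\left(t \right)} = 12 t^{2}$ ($C{\left(t \right)} = - 3 t^{2} \left(-4\right) = 12 t^{2}$)
$C{\left(48 \right)} + \left(9 P{\left(1 \right)} - 11\right) = 12 \cdot 48^{2} + \left(9 \left(-4\right) - 11\right) = 12 \cdot 2304 - 47 = 27648 - 47 = 27601$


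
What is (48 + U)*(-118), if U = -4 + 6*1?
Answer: -5900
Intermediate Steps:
U = 2 (U = -4 + 6 = 2)
(48 + U)*(-118) = (48 + 2)*(-118) = 50*(-118) = -5900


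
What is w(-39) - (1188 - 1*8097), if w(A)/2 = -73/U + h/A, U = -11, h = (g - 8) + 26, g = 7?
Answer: 2969105/429 ≈ 6921.0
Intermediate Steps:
h = 25 (h = (7 - 8) + 26 = -1 + 26 = 25)
w(A) = 146/11 + 50/A (w(A) = 2*(-73/(-11) + 25/A) = 2*(-73*(-1/11) + 25/A) = 2*(73/11 + 25/A) = 146/11 + 50/A)
w(-39) - (1188 - 1*8097) = (146/11 + 50/(-39)) - (1188 - 1*8097) = (146/11 + 50*(-1/39)) - (1188 - 8097) = (146/11 - 50/39) - 1*(-6909) = 5144/429 + 6909 = 2969105/429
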